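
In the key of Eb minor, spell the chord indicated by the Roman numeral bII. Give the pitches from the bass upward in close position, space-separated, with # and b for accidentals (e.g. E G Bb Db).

Fb Ab Cb

bII is the Neapolitan chord — a major triad on the lowered second degree. In Eb minor that root is Fb.
So the chord is Fb-Ab-Cb.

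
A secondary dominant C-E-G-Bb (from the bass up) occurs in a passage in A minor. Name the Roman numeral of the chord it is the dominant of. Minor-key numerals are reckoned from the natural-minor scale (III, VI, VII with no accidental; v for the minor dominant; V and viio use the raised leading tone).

The chord is a dominant seventh chord on C.
A dominant resolves down a perfect fifth: C → F. In A minor, F is scale degree 6, i.e. VI.

VI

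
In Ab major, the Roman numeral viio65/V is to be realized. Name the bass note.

F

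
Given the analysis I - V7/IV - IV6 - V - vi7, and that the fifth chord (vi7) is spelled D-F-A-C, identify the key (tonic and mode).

The anchor chord is a minor seventh chord on D, labeled vi7.
If D is scale degree 6 and the mode makes that degree carry a minor seventh chord, the tonic is F and the mode is major.

F major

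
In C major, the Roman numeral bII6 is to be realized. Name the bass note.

bII in C major has root Db; the chord is Db-F-Ab.
The figure 6 means first inversion — the third is in the bass.

F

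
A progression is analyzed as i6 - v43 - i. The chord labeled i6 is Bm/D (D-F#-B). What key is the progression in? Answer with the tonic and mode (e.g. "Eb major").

B minor

i6 is given as D-F#-B — a minor triad with root B.
If B is scale degree 1 and the mode makes that degree carry a minor triad, the tonic is B and the mode is minor.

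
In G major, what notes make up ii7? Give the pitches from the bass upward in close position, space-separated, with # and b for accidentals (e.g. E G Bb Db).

In G major, scale degree 2 is A, and the diatonic chord built there is a minor seventh chord.
That chord is spelled A-C-E-G.

A C E G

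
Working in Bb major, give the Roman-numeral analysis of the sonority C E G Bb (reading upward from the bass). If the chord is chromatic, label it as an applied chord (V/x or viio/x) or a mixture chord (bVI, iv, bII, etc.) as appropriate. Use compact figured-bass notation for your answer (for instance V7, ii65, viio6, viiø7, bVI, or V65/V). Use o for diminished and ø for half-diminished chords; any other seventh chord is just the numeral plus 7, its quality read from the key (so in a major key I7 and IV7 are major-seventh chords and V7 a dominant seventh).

V7/V

Stacked in thirds the chord is C-E-G-Bb: a dominant seventh chord on C.
C is not a diatonic chord root with this quality in Bb major, but it lies a perfect fifth above F (V), so the chord functions as an applied dominant of V.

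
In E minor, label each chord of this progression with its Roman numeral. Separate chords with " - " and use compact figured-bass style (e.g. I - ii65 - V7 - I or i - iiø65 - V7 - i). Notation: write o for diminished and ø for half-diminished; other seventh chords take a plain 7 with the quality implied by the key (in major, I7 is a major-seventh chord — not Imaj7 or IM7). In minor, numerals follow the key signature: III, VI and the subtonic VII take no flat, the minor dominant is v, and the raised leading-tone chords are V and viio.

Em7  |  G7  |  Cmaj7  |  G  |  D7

Em7: root E is the tonic; minor seventh chord there is i7.
G7: a dominant seventh chord on G, the applied dominant of VI → V7/VI.
Cmaj7: root C is the submediant; major seventh chord there is VI7.
G: major triad on G = scale degree 3 → III.
D7: dominant seventh chord on D = scale degree 7 → VII7.

i7 - V7/VI - VI7 - III - VII7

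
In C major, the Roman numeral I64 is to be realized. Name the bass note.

G

I in C major has root C; the chord is C-E-G.
The figure 64 means second inversion — the fifth is in the bass.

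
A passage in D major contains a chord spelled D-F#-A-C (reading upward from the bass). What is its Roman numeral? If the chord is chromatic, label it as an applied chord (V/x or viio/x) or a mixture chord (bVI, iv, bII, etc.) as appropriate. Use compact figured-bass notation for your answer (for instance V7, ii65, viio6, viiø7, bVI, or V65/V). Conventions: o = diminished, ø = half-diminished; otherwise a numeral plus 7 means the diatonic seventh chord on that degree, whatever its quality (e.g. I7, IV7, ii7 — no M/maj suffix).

Stacked in thirds the chord is D-F#-A-C: a dominant seventh chord on D.
D is not a diatonic chord root with this quality in D major, but it lies a perfect fifth above G (IV), so the chord functions as an applied dominant of IV.

V7/IV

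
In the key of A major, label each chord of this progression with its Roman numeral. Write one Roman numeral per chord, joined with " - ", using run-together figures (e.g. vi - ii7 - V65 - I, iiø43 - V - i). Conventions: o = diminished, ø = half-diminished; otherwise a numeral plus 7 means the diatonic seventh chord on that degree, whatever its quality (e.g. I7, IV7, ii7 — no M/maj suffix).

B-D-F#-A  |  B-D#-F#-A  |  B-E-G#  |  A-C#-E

B-D-F#-A: root B is the supertonic; minor seventh chord there is ii7.
B-D#-F#-A is the secondary dominant of V (dominant seventh chord on B): V7/V.
B-E-G# has root E, degree 5 in A major, so V64.
A-C#-E has root A, degree 1 in A major, so I.

ii7 - V7/V - V64 - I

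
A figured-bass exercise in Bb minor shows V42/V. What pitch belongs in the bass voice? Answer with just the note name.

Bb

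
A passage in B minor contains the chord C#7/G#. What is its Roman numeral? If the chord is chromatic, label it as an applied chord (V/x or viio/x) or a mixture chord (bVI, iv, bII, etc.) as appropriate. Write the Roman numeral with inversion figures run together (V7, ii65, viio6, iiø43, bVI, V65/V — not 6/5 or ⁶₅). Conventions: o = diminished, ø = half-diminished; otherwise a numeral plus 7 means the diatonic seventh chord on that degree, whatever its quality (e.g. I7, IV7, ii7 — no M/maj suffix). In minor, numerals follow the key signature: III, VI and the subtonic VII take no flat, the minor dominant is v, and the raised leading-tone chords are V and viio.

V43/V

Stacked in thirds the chord is C#-E#-G#-B: a dominant seventh chord on C#.
C# is not a diatonic chord root with this quality in B minor, but it lies a perfect fifth above F# (V), so the chord functions as an applied dominant of V.
With G# in the bass the chord is in second inversion, so the figured bass is 43.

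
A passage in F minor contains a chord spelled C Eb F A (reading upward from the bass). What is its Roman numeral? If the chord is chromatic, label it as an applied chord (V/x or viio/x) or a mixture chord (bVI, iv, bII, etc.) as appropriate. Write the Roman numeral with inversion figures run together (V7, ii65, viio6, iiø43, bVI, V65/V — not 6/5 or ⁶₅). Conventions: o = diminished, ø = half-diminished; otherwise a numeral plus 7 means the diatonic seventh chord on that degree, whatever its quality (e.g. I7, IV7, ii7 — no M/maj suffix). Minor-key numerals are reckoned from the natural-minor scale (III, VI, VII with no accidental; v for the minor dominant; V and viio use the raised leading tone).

Stacked in thirds the chord is F-A-C-Eb: a dominant seventh chord on F.
F is not a diatonic chord root with this quality in F minor, but it lies a perfect fifth above Bb (iv), so the chord functions as an applied dominant of iv.
With C in the bass the chord is in second inversion, so the figured bass is 43.

V43/iv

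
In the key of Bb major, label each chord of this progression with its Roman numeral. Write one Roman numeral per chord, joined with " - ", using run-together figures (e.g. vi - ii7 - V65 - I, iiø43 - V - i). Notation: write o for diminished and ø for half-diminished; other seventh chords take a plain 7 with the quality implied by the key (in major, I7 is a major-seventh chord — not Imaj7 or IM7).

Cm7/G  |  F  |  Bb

ii43 - V - I

Cm7/G: minor seventh chord on C = scale degree 2 → ii43.
F: major triad on F = scale degree 5 → V.
Bb: major triad on Bb = scale degree 1 → I.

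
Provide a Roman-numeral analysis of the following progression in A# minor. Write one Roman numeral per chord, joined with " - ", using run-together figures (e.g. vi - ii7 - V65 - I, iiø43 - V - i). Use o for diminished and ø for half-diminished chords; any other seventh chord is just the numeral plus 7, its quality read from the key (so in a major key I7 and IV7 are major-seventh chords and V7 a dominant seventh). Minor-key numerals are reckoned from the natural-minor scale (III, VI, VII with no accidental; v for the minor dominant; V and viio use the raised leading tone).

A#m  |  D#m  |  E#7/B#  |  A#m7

i - iv - V43 - i7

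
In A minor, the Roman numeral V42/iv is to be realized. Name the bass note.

G

The applied chord V42/iv is rooted on A: A-C#-E-G.
The figure 42 means third inversion — the seventh is in the bass.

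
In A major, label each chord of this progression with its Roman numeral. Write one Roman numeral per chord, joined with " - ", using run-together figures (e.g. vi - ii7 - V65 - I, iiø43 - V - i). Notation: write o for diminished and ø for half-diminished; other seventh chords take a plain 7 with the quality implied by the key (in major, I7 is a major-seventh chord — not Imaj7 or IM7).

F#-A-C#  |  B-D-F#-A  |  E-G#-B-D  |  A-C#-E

vi - ii7 - V7 - I

F#-A-C#: minor triad on F# = scale degree 6 → vi.
B-D-F#-A: minor seventh chord on B = scale degree 2 → ii7.
E-G#-B-D has root E, degree 5 in A major, so V7.
A-C#-E has root A, degree 1 in A major, so I.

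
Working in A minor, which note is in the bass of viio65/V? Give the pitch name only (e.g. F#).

The applied chord viio65/V is rooted on D#: D#-F#-A-C.
The figure 65 means first inversion — the third is in the bass.

F#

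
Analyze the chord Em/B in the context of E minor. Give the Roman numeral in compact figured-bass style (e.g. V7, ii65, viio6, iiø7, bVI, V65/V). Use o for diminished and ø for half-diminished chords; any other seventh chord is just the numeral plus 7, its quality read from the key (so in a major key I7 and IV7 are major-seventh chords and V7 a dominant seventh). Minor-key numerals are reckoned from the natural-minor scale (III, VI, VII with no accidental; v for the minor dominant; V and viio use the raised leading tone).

Stacked in thirds the chord is E-G-B: a minor triad on E.
In E minor, E is the tonic; the diatonic minor triad there is i.
With B in the bass the chord is in second inversion, so the figured bass is 64.

i64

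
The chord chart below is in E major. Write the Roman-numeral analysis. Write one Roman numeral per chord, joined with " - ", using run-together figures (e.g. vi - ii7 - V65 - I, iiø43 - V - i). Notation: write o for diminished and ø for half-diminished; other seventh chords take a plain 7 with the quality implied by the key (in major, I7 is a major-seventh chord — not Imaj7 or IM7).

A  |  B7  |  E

IV - V7 - I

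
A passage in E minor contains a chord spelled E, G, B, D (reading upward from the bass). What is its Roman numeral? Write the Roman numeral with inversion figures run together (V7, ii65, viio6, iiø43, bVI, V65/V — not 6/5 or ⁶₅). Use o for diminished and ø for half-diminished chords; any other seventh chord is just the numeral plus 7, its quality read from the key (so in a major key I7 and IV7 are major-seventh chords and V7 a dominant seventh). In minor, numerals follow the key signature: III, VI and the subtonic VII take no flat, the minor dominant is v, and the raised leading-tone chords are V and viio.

i7

The pitches E-G-B-D form a minor seventh chord rooted on E.
In E minor, E is the tonic; the diatonic minor seventh chord there is i7.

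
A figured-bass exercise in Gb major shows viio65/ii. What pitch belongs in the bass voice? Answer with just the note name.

Bb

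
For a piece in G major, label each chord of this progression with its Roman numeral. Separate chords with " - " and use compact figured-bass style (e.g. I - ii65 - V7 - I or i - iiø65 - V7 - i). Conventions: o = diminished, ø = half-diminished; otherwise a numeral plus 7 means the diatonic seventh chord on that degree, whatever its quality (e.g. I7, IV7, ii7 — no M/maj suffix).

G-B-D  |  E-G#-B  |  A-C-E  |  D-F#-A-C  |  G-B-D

I - V/ii - ii - V7 - I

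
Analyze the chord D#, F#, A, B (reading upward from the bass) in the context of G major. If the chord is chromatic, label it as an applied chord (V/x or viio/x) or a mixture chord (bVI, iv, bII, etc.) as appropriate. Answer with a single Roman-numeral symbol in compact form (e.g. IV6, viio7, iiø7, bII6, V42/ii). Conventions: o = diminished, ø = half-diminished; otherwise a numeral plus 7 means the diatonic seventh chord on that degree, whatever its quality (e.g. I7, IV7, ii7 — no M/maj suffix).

Stacked in thirds the chord is B-D#-F#-A: a dominant seventh chord on B.
B is not a diatonic chord root with this quality in G major, but it lies a perfect fifth above E (vi), so the chord functions as an applied dominant of vi.
With D# in the bass the chord is in first inversion, so the figured bass is 65.

V65/vi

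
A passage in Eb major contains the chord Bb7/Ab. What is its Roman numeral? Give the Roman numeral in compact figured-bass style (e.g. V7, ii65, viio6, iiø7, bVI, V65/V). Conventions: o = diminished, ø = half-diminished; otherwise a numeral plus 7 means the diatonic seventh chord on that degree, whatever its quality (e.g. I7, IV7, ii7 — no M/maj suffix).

The pitches Bb-D-F-Ab form a dominant seventh chord rooted on Bb.
Bb is scale degree 5 in Eb major, and a dominant seventh chord on that degree is written V7.
With Ab in the bass the chord is in third inversion, so the figured bass is 42.

V42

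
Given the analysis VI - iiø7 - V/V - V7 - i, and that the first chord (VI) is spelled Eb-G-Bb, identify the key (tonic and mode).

G minor

VI is given as Eb-G-Bb — a major triad with root Eb.
VI on Eb implies Eb is the submediant; that puts the tonic at G, and the uppercase numeral fits minor mode.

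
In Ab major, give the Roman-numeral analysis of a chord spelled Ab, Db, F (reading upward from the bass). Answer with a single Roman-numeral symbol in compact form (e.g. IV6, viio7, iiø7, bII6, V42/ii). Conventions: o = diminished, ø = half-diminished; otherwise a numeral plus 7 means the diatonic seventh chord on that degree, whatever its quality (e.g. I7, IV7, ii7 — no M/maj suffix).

IV64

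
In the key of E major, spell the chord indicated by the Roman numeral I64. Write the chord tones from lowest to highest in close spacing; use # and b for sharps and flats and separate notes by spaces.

The numeral's case and figure indicate a major triad. In E major its root, scale degree 1, is E.
Stacking thirds from E gives E-G#-B.
The figured bass 64 indicates second inversion, placing the fifth (B) in the bass: B-E-G#.

B E G#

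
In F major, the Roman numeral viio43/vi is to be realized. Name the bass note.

G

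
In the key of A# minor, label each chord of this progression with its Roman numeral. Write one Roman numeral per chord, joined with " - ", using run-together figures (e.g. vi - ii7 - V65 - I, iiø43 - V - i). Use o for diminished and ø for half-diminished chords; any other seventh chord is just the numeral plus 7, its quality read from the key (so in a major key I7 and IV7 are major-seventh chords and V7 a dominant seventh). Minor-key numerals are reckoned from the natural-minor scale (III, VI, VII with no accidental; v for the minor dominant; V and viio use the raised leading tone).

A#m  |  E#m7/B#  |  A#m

i - v43 - i

A#m has root A#, degree 1 in A# minor, so i.
E#m7/B#: minor seventh chord on E# = scale degree 5 → v43.
A#m: root A# is the tonic; minor triad there is i.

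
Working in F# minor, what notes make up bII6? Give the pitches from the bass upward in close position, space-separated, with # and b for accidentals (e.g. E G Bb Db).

Scale degree 2 in F# minor is G#; lowering it a half step gives G. bII6 is the Neapolitan sixth — a major triad on the lowered second degree, here in its customary first inversion.
So the chord is G-B-D.
With the 6 figure the chord is in first inversion; from the bass B upward in close position it reads B-D-G.

B D G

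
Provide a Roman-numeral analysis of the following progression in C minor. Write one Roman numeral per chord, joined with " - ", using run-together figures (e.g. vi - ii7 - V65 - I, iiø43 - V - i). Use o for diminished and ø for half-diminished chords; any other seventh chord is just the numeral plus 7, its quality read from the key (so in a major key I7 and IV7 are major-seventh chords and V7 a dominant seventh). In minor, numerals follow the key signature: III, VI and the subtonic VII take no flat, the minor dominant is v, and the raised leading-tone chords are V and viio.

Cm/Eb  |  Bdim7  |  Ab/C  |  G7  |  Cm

i6 - viio7 - VI6 - V7 - i

Cm/Eb: root C is the tonic; minor triad there is i6.
Bdim7: fully diminished seventh chord on B = scale degree 7 → viio7.
Ab/C has root Ab, degree 6 in C minor, so VI6.
G7: root G is the dominant; dominant seventh chord there is V7.
Cm: root C is the tonic; minor triad there is i.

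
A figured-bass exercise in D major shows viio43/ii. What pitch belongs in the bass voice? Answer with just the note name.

The applied chord viio43/ii is rooted on D#: D#-F#-A-C.
The figure 43 means second inversion — the fifth is in the bass.

A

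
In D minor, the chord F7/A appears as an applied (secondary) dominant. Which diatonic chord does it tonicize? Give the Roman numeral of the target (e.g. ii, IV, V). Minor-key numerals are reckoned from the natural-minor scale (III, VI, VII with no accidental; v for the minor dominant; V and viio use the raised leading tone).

VI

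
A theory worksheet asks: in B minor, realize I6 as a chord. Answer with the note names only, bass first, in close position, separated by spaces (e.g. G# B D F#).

D# F# B

I6 is the major tonic (Picardy third), borrowed from the parallel major. In B minor that root is B.
So the chord is B-D#-F#.
With the 6 figure the chord is in first inversion; from the bass D# upward in close position it reads D#-F#-B.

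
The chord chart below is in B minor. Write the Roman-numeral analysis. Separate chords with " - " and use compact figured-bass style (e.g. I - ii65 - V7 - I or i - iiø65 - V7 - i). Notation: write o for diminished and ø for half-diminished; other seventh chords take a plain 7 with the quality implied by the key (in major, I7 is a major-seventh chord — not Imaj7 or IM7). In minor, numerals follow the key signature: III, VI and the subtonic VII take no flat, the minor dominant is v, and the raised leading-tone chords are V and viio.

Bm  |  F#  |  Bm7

i - V - i7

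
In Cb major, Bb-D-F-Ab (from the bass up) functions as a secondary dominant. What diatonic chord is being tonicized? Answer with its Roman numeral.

The chord is a dominant seventh chord on Bb.
A dominant resolves down a perfect fifth: Bb → Eb. In Cb major, Eb is scale degree 3, i.e. iii.

iii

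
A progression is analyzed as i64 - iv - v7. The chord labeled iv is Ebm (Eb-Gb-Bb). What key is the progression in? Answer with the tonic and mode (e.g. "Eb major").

The chord Ebm is a minor triad rooted on Eb; its label is iv.
If Eb is scale degree 4 and the mode makes that degree carry a minor triad, the tonic is Bb and the mode is minor.

Bb minor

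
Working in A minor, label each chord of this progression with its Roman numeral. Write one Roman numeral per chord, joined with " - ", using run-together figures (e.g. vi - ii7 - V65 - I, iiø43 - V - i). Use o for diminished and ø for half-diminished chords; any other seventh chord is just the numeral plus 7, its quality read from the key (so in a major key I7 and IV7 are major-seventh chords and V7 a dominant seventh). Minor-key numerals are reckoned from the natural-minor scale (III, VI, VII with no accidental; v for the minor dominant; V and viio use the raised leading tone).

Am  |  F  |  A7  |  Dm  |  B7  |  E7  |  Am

Am: root A is the tonic; minor triad there is i.
F: root F is the submediant; major triad there is VI.
A7: chromatic; A is V of iv, so V7/iv.
Dm: minor triad on D = scale degree 4 → iv.
B7: a dominant seventh chord on B, the applied dominant of V → V7/V.
E7 has root E, degree 5 in A minor, so V7.
Am: root A is the tonic; minor triad there is i.

i - VI - V7/iv - iv - V7/V - V7 - i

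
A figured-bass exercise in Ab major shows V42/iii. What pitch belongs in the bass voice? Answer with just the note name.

F

The applied chord V42/iii is rooted on G: G-B-D-F.
The figure 42 means third inversion — the seventh is in the bass.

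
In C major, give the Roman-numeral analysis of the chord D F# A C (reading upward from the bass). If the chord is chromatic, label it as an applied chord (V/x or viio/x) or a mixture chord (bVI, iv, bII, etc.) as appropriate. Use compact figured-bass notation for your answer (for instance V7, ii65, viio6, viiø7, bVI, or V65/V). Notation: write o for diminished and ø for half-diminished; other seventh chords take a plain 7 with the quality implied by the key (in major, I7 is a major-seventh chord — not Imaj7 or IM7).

The pitches D-F#-A-C form a dominant seventh chord rooted on D.
D is not a diatonic chord root with this quality in C major, but it lies a perfect fifth above G (V), so the chord functions as an applied dominant of V.

V7/V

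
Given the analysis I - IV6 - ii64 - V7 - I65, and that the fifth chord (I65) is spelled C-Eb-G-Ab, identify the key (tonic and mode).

The anchor chord is a major seventh chord on Ab, labeled I65.
If Ab is scale degree 1 and the mode makes that degree carry a major seventh chord, the tonic is Ab and the mode is major.

Ab major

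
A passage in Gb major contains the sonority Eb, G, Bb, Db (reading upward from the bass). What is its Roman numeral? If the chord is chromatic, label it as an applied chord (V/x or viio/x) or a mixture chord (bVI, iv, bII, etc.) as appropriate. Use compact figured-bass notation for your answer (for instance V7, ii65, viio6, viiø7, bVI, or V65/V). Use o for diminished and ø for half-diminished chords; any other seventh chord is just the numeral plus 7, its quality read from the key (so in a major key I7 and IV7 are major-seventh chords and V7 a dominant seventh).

V7/ii

The pitches Eb-G-Bb-Db form a dominant seventh chord rooted on Eb.
Eb is not a diatonic chord root with this quality in Gb major, but it lies a perfect fifth above Ab (ii), so the chord functions as an applied dominant of ii.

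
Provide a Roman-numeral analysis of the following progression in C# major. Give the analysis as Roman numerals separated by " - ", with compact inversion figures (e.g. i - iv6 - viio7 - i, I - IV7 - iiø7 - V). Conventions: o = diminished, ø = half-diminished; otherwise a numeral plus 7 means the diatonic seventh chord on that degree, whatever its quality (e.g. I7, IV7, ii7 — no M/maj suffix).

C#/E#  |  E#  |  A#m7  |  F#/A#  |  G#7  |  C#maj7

I6 - V/vi - vi7 - IV6 - V7 - I7

C#/E#: root C# is the tonic; major triad there is I6.
E# is the secondary dominant of vi (major triad on E#): V/vi.
A#m7 has root A#, degree 6 in C# major, so vi7.
F#/A#: root F# is the subdominant; major triad there is IV6.
G#7 has root G#, degree 5 in C# major, so V7.
C#maj7: root C# is the tonic; major seventh chord there is I7.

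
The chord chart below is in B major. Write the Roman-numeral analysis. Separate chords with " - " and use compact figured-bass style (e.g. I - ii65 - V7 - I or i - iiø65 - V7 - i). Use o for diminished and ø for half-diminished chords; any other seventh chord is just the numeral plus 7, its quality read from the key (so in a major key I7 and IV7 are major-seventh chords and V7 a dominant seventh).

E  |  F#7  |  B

E: root E is the subdominant; major triad there is IV.
F#7 has root F#, degree 5 in B major, so V7.
B: root B is the tonic; major triad there is I.

IV - V7 - I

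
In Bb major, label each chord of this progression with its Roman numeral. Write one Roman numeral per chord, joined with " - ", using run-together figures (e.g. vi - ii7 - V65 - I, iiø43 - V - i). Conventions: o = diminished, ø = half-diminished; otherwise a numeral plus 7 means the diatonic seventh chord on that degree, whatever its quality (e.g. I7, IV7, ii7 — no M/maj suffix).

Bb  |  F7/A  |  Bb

I - V65 - I

Bb: major triad on Bb = scale degree 1 → I.
F7/A: dominant seventh chord on F = scale degree 5 → V65.
Bb has root Bb, degree 1 in Bb major, so I.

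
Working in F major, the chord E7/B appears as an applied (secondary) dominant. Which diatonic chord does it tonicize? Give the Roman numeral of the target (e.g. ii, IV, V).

The chord is a dominant seventh chord on E.
A dominant resolves down a perfect fifth: E → A. In F major, A is scale degree 3, i.e. iii.

iii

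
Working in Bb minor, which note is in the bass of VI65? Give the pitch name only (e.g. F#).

VI in Bb minor has root Gb; the chord is Gb-Bb-Db-F.
The figure 65 means first inversion — the third is in the bass.

Bb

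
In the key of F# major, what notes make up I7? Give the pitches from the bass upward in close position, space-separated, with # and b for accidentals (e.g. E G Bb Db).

F# A# C# E#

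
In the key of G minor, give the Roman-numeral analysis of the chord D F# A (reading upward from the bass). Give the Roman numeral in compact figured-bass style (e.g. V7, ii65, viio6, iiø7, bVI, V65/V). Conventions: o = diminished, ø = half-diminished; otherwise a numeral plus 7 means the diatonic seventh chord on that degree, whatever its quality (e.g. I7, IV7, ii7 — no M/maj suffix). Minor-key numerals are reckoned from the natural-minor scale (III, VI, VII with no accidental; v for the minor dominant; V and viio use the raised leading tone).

V

Stacked in thirds the chord is D-F#-A: a major triad on D.
D is scale degree 5 in G minor, and a major triad on that degree is written V.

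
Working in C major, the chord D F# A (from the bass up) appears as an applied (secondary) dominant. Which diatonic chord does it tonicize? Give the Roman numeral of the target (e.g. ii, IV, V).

V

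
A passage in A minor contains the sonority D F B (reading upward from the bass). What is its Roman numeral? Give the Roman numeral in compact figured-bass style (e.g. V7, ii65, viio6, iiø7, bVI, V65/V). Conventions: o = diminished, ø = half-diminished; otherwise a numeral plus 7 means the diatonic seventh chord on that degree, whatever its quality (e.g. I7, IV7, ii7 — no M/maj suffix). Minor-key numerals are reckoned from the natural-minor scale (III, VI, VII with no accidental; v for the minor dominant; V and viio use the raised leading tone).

iio6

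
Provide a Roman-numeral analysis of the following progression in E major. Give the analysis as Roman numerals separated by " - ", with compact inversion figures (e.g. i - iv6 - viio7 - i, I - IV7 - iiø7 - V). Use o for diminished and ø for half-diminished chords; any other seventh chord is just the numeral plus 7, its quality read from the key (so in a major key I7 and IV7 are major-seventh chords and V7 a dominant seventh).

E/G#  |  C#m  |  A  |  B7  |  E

E/G# has root E, degree 1 in E major, so I6.
C#m: root C# is the submediant; minor triad there is vi.
A: major triad on A = scale degree 4 → IV.
B7: dominant seventh chord on B = scale degree 5 → V7.
E has root E, degree 1 in E major, so I.

I6 - vi - IV - V7 - I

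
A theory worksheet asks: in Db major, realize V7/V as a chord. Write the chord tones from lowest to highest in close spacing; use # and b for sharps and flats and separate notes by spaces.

Eb G Bb Db

The slash means an applied dominant: we want the dominant of V. In Db major, V is Ab major, and its dominant is built on Eb.
Building a dominant seventh chord on Eb gives Eb-G-Bb-Db.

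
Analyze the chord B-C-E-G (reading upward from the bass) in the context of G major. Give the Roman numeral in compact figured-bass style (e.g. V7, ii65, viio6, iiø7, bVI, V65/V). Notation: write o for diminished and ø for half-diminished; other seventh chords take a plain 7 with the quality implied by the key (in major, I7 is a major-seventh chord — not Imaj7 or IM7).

The pitches C-E-G-B form a major seventh chord rooted on C.
C is scale degree 4 in G major, and a major seventh chord on that degree is written IV7.
With B in the bass the chord is in third inversion, so the figured bass is 42.

IV42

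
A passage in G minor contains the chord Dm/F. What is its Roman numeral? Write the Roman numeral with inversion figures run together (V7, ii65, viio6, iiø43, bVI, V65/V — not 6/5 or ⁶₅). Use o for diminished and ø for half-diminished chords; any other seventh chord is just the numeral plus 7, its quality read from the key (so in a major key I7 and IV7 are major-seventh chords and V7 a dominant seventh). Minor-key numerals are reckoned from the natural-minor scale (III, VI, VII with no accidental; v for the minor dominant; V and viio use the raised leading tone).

Stacked in thirds the chord is D-F-A: a minor triad on D.
D is scale degree 5 in G minor, and a minor triad on that degree is written v.
With F in the bass the chord is in first inversion, so the figured bass is 6.

v6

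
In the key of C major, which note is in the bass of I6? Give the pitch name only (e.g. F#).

E

I in C major has root C; the chord is C-E-G.
The figure 6 means first inversion — the third is in the bass.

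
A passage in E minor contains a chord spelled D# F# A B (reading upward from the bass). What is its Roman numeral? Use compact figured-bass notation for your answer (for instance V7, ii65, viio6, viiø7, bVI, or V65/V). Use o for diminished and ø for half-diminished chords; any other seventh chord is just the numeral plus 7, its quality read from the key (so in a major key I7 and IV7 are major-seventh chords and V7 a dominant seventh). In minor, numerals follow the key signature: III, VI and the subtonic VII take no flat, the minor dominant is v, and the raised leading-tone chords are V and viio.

The pitches B-D#-F#-A form a dominant seventh chord rooted on B.
In E minor, B is the dominant; the diatonic dominant seventh chord there is V7.
With D# in the bass the chord is in first inversion, so the figured bass is 65.

V65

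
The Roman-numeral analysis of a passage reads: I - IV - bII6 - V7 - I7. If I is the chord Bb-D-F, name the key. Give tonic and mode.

The chord Bb is a major triad rooted on Bb; its label is I.
If Bb is scale degree 1 and the mode makes that degree carry a major triad, the tonic is Bb and the mode is major.

Bb major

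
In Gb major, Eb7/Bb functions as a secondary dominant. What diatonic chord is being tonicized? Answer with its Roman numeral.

ii

The chord is a dominant seventh chord on Eb.
A dominant resolves down a perfect fifth: Eb → Ab. In Gb major, Ab is scale degree 2, i.e. ii.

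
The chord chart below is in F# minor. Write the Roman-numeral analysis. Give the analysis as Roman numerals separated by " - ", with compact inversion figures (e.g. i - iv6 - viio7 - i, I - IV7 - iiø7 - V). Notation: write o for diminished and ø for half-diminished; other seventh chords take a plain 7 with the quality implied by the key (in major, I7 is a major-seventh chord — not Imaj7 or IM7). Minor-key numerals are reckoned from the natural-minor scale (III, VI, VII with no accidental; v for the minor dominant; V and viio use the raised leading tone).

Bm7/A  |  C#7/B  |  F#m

Bm7/A: minor seventh chord on B = scale degree 4 → iv42.
C#7/B: dominant seventh chord on C# = scale degree 5 → V42.
F#m: minor triad on F# = scale degree 1 → i.

iv42 - V42 - i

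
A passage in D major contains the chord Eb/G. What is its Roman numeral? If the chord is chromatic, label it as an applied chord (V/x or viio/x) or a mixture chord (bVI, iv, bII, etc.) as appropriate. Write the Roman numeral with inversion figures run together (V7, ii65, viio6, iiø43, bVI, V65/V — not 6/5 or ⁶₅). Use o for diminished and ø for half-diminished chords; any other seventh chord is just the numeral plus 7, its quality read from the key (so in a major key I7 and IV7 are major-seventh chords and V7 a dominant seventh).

bII6

The pitches Eb-G-Bb form a major triad rooted on Eb.
Eb is the lowered second degree of D major (diatonic 2 would be E). This is the Neapolitan sixth — a major triad on the lowered second degree, here in its customary first inversion.
With G in the bass the chord is in first inversion, so the figured bass is 6.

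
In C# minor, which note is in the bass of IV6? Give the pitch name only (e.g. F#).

A#

IV in C# minor has root F#; the chord is F#-A#-C#.
The figure 6 means first inversion — the third is in the bass.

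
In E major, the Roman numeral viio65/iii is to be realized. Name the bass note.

A#

The applied chord viio65/iii is rooted on F##: F##-A#-C#-E.
The figure 65 means first inversion — the third is in the bass.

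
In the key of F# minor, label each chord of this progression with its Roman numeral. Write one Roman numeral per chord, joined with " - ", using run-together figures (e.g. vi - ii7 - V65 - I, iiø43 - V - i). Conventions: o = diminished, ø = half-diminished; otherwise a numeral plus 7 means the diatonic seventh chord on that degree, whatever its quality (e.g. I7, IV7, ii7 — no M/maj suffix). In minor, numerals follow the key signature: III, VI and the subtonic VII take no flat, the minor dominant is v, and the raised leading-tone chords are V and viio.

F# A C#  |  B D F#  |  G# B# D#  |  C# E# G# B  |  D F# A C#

F#-A-C#: root F# is the tonic; minor triad there is i.
B-D-F# has root B, degree 4 in F# minor, so iv.
G#-B#-D#: a major triad on G#, the applied dominant of V → V/V.
C#-E#-G#-B: dominant seventh chord on C# = scale degree 5 → V7.
D-F#-A-C#: root D is the submediant; major seventh chord there is VI7.

i - iv - V/V - V7 - VI7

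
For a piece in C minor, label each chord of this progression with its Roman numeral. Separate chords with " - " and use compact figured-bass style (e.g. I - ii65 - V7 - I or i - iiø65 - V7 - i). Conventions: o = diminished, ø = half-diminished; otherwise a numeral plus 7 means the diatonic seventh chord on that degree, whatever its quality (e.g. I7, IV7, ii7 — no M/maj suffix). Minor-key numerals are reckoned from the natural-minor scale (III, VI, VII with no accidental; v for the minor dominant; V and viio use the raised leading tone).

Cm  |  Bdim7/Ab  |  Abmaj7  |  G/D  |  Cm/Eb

Cm has root C, degree 1 in C minor, so i.
Bdim7/Ab: fully diminished seventh chord on B = scale degree 7 → viio42.
Abmaj7: root Ab is the submediant; major seventh chord there is VI7.
G/D: root G is the dominant; major triad there is V64.
Cm/Eb: minor triad on C = scale degree 1 → i6.

i - viio42 - VI7 - V64 - i6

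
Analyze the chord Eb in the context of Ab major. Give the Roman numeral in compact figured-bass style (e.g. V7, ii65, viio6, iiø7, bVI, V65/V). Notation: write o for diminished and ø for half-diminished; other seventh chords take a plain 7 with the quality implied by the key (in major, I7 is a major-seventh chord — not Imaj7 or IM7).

Stacked in thirds the chord is Eb-G-Bb: a major triad on Eb.
Eb is scale degree 5 in Ab major, and a major triad on that degree is written V.

V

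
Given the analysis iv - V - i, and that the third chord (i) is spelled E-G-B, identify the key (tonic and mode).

E minor

i is given as E-G-B — a minor triad with root E.
If E is scale degree 1 and the mode makes that degree carry a minor triad, the tonic is E and the mode is minor.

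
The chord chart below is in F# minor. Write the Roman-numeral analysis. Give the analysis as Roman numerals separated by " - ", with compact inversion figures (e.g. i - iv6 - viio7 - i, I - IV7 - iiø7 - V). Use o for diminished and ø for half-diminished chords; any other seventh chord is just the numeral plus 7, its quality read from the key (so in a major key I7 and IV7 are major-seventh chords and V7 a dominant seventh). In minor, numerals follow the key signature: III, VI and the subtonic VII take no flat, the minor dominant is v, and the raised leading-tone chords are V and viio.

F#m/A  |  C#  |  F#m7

F#m/A: minor triad on F# = scale degree 1 → i6.
C#: root C# is the dominant; major triad there is V.
F#m7: minor seventh chord on F# = scale degree 1 → i7.

i6 - V - i7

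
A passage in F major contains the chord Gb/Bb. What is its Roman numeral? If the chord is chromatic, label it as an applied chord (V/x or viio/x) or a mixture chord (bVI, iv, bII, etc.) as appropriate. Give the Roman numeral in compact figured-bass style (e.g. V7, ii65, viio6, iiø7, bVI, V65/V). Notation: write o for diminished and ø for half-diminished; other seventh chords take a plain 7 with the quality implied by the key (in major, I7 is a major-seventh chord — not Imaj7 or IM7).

The pitches Gb-Bb-Db form a major triad rooted on Gb.
Gb is the lowered second degree of F major (diatonic 2 would be G). This is the Neapolitan sixth — a major triad on the lowered second degree, here in its customary first inversion.
With Bb in the bass the chord is in first inversion, so the figured bass is 6.

bII6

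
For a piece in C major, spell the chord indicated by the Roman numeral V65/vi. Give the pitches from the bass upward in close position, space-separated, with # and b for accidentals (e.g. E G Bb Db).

G# B D E

V65/vi is a secondary dominant — the dominant seventh of vi. vi in C major is A, so the applied chord's root is E, a perfect fifth above.
Building a dominant seventh chord on E gives E-G#-B-D.
The figured bass 65 indicates first inversion, placing the third (G#) in the bass: G#-B-D-E.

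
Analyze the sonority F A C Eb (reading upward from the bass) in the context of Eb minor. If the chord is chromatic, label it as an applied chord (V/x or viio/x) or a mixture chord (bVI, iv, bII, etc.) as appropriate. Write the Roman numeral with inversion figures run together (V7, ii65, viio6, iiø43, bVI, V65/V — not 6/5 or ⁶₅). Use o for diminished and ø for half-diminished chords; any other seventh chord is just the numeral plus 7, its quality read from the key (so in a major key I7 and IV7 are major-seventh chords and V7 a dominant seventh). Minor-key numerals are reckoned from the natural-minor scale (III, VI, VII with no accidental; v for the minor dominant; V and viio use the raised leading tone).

Stacked in thirds the chord is F-A-C-Eb: a dominant seventh chord on F.
F is not a diatonic chord root with this quality in Eb minor, but it lies a perfect fifth above Bb (V), so the chord functions as an applied dominant of V.

V7/V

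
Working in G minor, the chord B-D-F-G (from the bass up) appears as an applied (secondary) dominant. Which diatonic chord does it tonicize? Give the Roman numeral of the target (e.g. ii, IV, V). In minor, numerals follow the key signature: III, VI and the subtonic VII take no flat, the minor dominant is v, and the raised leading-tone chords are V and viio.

iv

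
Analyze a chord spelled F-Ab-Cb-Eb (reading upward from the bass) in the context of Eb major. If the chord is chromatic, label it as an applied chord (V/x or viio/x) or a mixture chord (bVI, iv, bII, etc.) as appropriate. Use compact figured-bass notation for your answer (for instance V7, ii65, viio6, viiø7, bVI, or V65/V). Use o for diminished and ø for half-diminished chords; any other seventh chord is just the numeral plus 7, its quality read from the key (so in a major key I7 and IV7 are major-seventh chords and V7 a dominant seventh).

iiø7

The pitches F-Ab-Cb-Eb form a half-diminished seventh chord rooted on F.
F is the second degree of Eb major. This is the half-diminished supertonic seventh, borrowed from the parallel minor.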